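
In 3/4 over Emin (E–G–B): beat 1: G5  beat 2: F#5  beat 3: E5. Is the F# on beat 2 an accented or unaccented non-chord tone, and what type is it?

The harmony at that moment is E minor triad (E, G, B); F#5 is not a chord tone.
It is approached by step down from G5 and left by step down to E5.
Step in, step out in the same direction — a passing tone.
It falls on a weak beat, so it is unaccented.

Unaccented passing tone.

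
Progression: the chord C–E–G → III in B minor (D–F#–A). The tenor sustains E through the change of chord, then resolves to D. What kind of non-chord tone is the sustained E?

E is a suspension.

The harmony at that moment is D major triad (D, F#, A); E is not a chord tone.
It is held over (the same pitch as the preceding E) and left by step down to D.
Held over from the previous chord and resolving down by step — a suspension.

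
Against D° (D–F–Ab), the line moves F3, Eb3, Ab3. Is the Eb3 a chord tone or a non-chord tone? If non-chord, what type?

Non-chord tone — an escape tone.

The harmony at that moment is D diminished triad (D, F, Ab); Eb3 is not a chord tone.
It is approached by step down from F3 and left by leap up to Ab3.
Step in, leap out — an escape tone.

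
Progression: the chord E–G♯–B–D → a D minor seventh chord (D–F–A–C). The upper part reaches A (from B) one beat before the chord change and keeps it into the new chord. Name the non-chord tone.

A is an anticipation.

The harmony at that moment is E dominant seventh chord (E, G♯, B, D); A is not a chord tone.
It is approached by step down from B and then sustained as the same pitch into the next harmony.
Arriving early and becoming a chord tone when the harmony changes — an anticipation.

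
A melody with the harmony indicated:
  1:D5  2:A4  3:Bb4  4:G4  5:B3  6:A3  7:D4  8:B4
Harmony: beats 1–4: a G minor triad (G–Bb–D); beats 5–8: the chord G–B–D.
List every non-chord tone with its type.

The harmony at that moment is G minor triad (G, Bb, D); A4 is not a chord tone.
It is approached by leap down from D5 and left by step up to Bb4.
Leap in, step out — an appoggiatura.
The harmony at that moment is G major triad (G, B, D); A3 is not a chord tone.
It is approached by step down from B3 and left by leap up to D4.
Step in, leap out — an escape tone.

A4 (beat 2) — appoggiatura; A3 (beat 6) — escape tone.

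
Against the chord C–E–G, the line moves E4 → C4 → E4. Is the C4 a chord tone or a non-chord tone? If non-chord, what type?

C major triad contains C, E, G; C is the root, so it is a chord tone.

Chord tone (the root of C major triad).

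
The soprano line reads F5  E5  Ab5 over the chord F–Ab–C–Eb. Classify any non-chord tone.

E5 is an escape tone.

The harmony at that moment is F minor seventh chord (F, Ab, C, Eb); E5 is not a chord tone.
It is approached by step down from F5 and left by leap up to Ab5.
Step in, leap out — an escape tone.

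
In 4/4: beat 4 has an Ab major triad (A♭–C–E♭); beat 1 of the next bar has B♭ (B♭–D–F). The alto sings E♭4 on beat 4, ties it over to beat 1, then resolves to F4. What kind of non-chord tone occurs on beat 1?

The harmony at that moment is B♭ major triad (B♭, D, F); E♭4 is not a chord tone.
It is held over (the same pitch as the preceding E♭4) and left by step up to F4.
Held over from the previous chord and resolving up by step — a retardation.

Retardation.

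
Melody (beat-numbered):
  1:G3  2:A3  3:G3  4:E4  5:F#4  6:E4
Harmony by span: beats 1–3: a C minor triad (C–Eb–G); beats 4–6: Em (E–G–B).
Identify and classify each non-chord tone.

A3 (beat 2) — neighbor tone; F#4 (beat 5) — neighbor tone.

The harmony at that moment is C minor triad (C, Eb, G); A3 is not a chord tone.
It is approached by step up from G3 and left by step down to G3.
Step away and step back to the same note — a neighbor tone (upper neighbor).
The harmony at that moment is E minor triad (E, G, B); F#4 is not a chord tone.
It is approached by step up from E4 and left by step down to E4.
Step away and step back to the same note — a neighbor tone (upper neighbor).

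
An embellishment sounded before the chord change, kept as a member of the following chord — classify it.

Approach: ahead of the chord change (typically by step), so it is dissonant against the current harmony. Departure: none — the same pitch is restated or held and is a chord tone of the new harmony.
Dissonant first, consonant once the harmony catches up: the note simply arrives early — an anticipation. (The reverse timing, consonant first and dissonant after the change, would be a suspension or retardation.)

Anticipation.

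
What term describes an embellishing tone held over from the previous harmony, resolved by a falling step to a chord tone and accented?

Suspension.

Approach: by preparation — the pitch is first a chord tone, then held (tied or repeated) while the harmony changes under it. Departure: down by step. Metric position: strong.
A prepared dissonance that resolves downward by step — a suspension. (The same figure resolving upward would be a retardation.)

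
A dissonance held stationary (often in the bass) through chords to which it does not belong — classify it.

Approach: none. Departure: none — a single pitch is sustained while the chords change around it, passing through harmonies that do not contain it.
No melodic motion at all; the dissonance is created entirely by the moving harmonies against the stationary note — a pedal tone (pedal point).

Pedal tone.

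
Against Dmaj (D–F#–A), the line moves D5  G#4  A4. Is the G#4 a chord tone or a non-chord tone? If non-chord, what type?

The harmony at that moment is D major triad (D, F#, A); G#4 is not a chord tone.
It is approached by leap down from D5 and left by step up to A4.
Leap in, step out — an appoggiatura.

Non-chord tone — an appoggiatura.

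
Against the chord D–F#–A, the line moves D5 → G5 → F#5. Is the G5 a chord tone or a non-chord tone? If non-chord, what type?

The harmony at that moment is D major triad (D, F#, A); G5 is not a chord tone.
It is approached by leap up from D5 and left by step down to F#5.
Leap in, step out — an appoggiatura.

Non-chord tone — an appoggiatura.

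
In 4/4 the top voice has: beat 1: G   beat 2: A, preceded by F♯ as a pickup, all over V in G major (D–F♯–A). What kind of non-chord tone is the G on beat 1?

Passing tone.

The harmony at that moment is D major triad (D, F♯, A); G is not a chord tone.
It is approached by step up from F♯ and left by step up to A.
Step in, step out in the same direction — a passing tone.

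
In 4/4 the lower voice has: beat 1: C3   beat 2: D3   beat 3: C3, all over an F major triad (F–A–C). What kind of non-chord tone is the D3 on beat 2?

The harmony at that moment is F major triad (F, A, C); D3 is not a chord tone.
It is approached by step up from C3 and left by step down to C3.
Step away and step back to the same note — a neighbor tone (upper neighbor).

Upper neighbor tone.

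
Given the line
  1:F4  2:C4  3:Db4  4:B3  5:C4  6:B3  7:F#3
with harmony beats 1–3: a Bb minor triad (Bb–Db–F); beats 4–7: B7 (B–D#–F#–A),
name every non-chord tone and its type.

The harmony at that moment is Bb minor triad (Bb, Db, F); C4 is not a chord tone.
It is approached by leap down from F4 and left by step up to Db4.
Leap in, step out — an appoggiatura.
The harmony at that moment is B dominant seventh chord (B, D#, F#, A); C4 is not a chord tone.
It is approached by step up from B3 and left by step down to B3.
Step away and step back to the same note — a neighbor tone (upper neighbor).

C4 (beat 2) — appoggiatura; C4 (beat 5) — neighbor tone.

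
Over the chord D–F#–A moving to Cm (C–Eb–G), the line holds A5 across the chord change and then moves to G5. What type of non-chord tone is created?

The harmony at that moment is C minor triad (C, Eb, G); A5 is not a chord tone.
It is held over (the same pitch as the preceding A5) and left by step down to G5.
Held over from the previous chord and resolving down by step — a suspension.

A5 is a suspension.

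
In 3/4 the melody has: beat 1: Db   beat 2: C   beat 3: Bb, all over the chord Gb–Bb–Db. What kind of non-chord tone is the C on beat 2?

Passing tone.

The harmony at that moment is Gb major triad (Gb, Bb, Db); C is not a chord tone.
It is approached by step down from Db and left by step down to Bb.
Step in, step out in the same direction — a passing tone.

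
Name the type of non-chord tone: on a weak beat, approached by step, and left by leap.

Approach: by step. Departure: by leap. Metric position: weak.
Step in, leap out, from a weak position — an escape tone (échappée). (It is the mirror image of the appoggiatura, which leaps in and steps out on a strong beat.)

Escape tone.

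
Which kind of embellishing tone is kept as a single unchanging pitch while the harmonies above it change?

Approach: none. Departure: none — a single pitch is sustained while the chords change around it, passing through harmonies that do not contain it.
No melodic motion at all; the dissonance is created entirely by the moving harmonies against the stationary note — a pedal tone (pedal point).

Pedal tone.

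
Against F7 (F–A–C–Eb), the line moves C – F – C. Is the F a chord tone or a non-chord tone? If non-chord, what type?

F dominant seventh chord contains F, A, C, Eb; F is the root, so it is a chord tone.

Chord tone (the root of F dominant seventh chord).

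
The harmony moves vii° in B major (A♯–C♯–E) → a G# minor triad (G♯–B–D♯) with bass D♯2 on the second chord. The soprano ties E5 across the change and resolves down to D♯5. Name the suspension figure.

At the second chord the bass is D♯2. The suspended E5 lies a ninth above the bass; after resolving down by step to D♯5, the interval above the bass becomes an octave.
Suspension figures are named by those two intervals: 9–8.

9–8 suspension.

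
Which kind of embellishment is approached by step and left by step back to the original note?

Approach: by step. Departure: by step in the opposite direction, back to the starting pitch.
Stepwise on both sides but reversing to return to the same chord tone — a neighbor tone. (Had it continued onward in the same direction it would be a passing tone instead.)

Neighbor tone.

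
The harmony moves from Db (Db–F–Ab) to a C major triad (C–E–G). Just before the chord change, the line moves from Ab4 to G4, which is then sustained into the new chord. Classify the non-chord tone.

G4 is an anticipation.

The harmony at that moment is Db major triad (Db, F, Ab); G4 is not a chord tone.
It is approached by step down from Ab4 and then sustained as the same pitch into the next harmony.
Arriving early and becoming a chord tone when the harmony changes — an anticipation.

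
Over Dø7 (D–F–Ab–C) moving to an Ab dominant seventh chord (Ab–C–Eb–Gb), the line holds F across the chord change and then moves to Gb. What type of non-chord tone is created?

The harmony at that moment is Ab dominant seventh chord (Ab, C, Eb, Gb); F is not a chord tone.
It is held over (the same pitch as the preceding F) and left by step up to Gb.
Held over from the previous chord and resolving up by step — a retardation.

F is a retardation.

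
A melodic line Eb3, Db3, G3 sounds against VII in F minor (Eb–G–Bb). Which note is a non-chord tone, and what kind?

The harmony at that moment is Eb major triad (Eb, G, Bb); Db3 is not a chord tone.
It is approached by step down from Eb3 and left by leap up to G3.
Step in, leap out — an escape tone.

Db3 is an escape tone.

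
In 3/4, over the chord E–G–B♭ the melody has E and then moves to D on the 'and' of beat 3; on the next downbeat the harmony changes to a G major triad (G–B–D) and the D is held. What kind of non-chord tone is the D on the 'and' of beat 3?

Anticipation.

The harmony at that moment is E diminished triad (E, G, B♭); D is not a chord tone.
It is approached by step down from E and then sustained as the same pitch into the next harmony.
Arriving early and becoming a chord tone when the harmony changes — an anticipation.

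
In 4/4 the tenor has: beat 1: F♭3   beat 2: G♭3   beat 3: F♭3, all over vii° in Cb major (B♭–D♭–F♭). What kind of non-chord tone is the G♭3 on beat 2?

The harmony at that moment is B♭ diminished triad (B♭, D♭, F♭); G♭3 is not a chord tone.
It is approached by step up from F♭3 and left by step down to F♭3.
Step away and step back to the same note — a neighbor tone (upper neighbor).

Upper neighbor tone.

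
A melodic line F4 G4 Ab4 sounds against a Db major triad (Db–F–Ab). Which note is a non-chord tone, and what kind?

G4 is a passing tone.

The harmony at that moment is Db major triad (Db, F, Ab); G4 is not a chord tone.
It is approached by step up from F4 and left by step up to Ab4.
Step in, step out in the same direction — a passing tone.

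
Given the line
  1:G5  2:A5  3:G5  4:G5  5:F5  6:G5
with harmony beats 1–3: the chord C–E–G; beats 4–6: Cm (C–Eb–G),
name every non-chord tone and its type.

A5 (beat 2) — neighbor tone; F5 (beat 5) — neighbor tone.

The harmony at that moment is C major triad (C, E, G); A5 is not a chord tone.
It is approached by step up from G5 and left by step down to G5.
Step away and step back to the same note — a neighbor tone (upper neighbor).
The harmony at that moment is C minor triad (C, Eb, G); F5 is not a chord tone.
It is approached by step down from G5 and left by step up to G5.
Step away and step back to the same note — a neighbor tone (lower neighbor).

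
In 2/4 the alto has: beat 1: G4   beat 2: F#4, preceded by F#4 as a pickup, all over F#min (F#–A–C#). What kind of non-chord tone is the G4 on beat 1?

Upper neighbor tone.

The harmony at that moment is F# minor triad (F#, A, C#); G4 is not a chord tone.
It is approached by step up from F#4 and left by step down to F#4.
Step away and step back to the same note — a neighbor tone (upper neighbor).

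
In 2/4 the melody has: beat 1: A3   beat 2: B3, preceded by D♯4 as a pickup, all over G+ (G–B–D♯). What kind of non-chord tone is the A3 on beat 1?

Appoggiatura.

The harmony at that moment is G augmented triad (G, B, D♯); A3 is not a chord tone.
It is approached by leap down from D♯4 and left by step up to B3.
Leap in, step out, metrically accented — an appoggiatura.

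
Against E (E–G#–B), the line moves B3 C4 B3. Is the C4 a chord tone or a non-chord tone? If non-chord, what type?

The harmony at that moment is E major triad (E, G#, B); C4 is not a chord tone.
It is approached by step up from B3 and left by step down to B3.
Step away and step back to the same note — a neighbor tone (upper neighbor).

Non-chord tone — a neighbor tone.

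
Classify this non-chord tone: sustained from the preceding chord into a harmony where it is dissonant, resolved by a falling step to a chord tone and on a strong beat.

Suspension.

Approach: by preparation — the pitch is first a chord tone, then held (tied or repeated) while the harmony changes under it. Departure: down by step. Metric position: strong.
A prepared dissonance that resolves downward by step — a suspension. (The same figure resolving upward would be a retardation.)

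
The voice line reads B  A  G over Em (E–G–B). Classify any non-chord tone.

A is a passing tone.

The harmony at that moment is E minor triad (E, G, B); A is not a chord tone.
It is approached by step down from B and left by step down to G.
Step in, step out in the same direction — a passing tone.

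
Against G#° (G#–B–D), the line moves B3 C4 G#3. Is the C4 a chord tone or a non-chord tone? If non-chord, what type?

The harmony at that moment is G# diminished triad (G#, B, D); C4 is not a chord tone.
It is approached by step up from B3 and left by leap down to G#3.
Step in, leap out — an escape tone.

Non-chord tone — an escape tone.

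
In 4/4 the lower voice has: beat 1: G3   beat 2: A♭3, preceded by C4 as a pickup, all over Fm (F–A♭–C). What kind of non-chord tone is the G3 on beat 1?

The harmony at that moment is F minor triad (F, A♭, C); G3 is not a chord tone.
It is approached by leap down from C4 and left by step up to A♭3.
Leap in, step out, metrically accented — an appoggiatura.

Appoggiatura.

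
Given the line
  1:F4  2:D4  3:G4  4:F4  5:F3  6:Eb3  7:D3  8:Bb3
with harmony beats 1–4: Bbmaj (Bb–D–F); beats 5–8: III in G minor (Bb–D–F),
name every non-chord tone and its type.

The harmony at that moment is Bb major triad (Bb, D, F); G4 is not a chord tone.
It is approached by leap up from D4 and left by step down to F4.
Leap in, step out — an appoggiatura.
The harmony at that moment is Bb major triad (Bb, D, F); Eb3 is not a chord tone.
It is approached by step down from F3 and left by step down to D3.
Step in, step out in the same direction — a passing tone.

G4 (beat 3) — appoggiatura; Eb3 (beat 6) — passing tone.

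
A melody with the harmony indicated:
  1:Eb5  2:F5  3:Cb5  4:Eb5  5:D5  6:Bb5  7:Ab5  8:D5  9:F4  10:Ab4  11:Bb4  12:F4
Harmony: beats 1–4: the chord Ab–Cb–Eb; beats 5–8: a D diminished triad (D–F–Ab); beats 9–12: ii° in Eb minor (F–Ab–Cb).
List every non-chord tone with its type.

The harmony at that moment is Ab minor triad (Ab, Cb, Eb); F5 is not a chord tone.
It is approached by step up from Eb5 and left by leap down to Cb5.
Step in, leap out — an escape tone.
The harmony at that moment is D diminished triad (D, F, Ab); Bb5 is not a chord tone.
It is approached by leap up from D5 and left by step down to Ab5.
Leap in, step out — an appoggiatura.
The harmony at that moment is F diminished triad (F, Ab, Cb); Bb4 is not a chord tone.
It is approached by step up from Ab4 and left by leap down to F4.
Step in, leap out — an escape tone.

F5 (beat 2) — escape tone; Bb5 (beat 6) — appoggiatura; Bb4 (beat 11) — escape tone.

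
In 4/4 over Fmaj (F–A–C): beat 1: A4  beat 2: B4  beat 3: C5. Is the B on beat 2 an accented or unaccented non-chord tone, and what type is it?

Unaccented passing tone.

The harmony at that moment is F major triad (F, A, C); B4 is not a chord tone.
It is approached by step up from A4 and left by step up to C5.
Step in, step out in the same direction — a passing tone.
It falls on a weak beat, so it is unaccented.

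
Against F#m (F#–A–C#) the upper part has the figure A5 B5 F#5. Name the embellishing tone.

B5 is an escape tone.

The harmony at that moment is F# minor triad (F#, A, C#); B5 is not a chord tone.
It is approached by step up from A5 and left by leap down to F#5.
Step in, leap out — an escape tone.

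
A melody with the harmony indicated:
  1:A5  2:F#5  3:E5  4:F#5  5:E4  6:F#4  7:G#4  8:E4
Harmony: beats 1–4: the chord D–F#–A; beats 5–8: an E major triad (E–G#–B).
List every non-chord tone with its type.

The harmony at that moment is D major triad (D, F#, A); E5 is not a chord tone.
It is approached by step down from F#5 and left by step up to F#5.
Step away and step back to the same note — a neighbor tone (lower neighbor).
The harmony at that moment is E major triad (E, G#, B); F#4 is not a chord tone.
It is approached by step up from E4 and left by step up to G#4.
Step in, step out in the same direction — a passing tone.

E5 (beat 3) — neighbor tone; F#4 (beat 6) — passing tone.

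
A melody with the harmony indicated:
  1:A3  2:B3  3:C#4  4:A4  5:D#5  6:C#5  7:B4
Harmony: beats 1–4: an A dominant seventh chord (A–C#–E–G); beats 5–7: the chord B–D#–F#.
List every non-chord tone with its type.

The harmony at that moment is A dominant seventh chord (A, C#, E, G); B3 is not a chord tone.
It is approached by step up from A3 and left by step up to C#4.
Step in, step out in the same direction — a passing tone.
The harmony at that moment is B major triad (B, D#, F#); C#5 is not a chord tone.
It is approached by step down from D#5 and left by step down to B4.
Step in, step out in the same direction — a passing tone.

B3 (beat 2) — passing tone; C#5 (beat 6) — passing tone.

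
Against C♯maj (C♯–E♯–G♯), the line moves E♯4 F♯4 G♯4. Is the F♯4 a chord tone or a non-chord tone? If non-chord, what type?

The harmony at that moment is C♯ major triad (C♯, E♯, G♯); F♯4 is not a chord tone.
It is approached by step up from E♯4 and left by step up to G♯4.
Step in, step out in the same direction — a passing tone.

Non-chord tone — a passing tone.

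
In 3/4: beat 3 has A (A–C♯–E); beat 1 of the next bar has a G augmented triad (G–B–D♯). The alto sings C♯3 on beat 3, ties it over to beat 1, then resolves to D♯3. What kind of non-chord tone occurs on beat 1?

Retardation.

The harmony at that moment is G augmented triad (G, B, D♯); C♯3 is not a chord tone.
It is held over (the same pitch as the preceding C♯3) and left by step up to D♯3.
Held over from the previous chord and resolving up by step — a retardation.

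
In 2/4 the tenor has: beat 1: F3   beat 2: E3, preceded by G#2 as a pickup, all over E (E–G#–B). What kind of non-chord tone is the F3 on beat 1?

Appoggiatura.

The harmony at that moment is E major triad (E, G#, B); F3 is not a chord tone.
It is approached by leap up from G#2 and left by step down to E3.
Leap in, step out, metrically accented — an appoggiatura.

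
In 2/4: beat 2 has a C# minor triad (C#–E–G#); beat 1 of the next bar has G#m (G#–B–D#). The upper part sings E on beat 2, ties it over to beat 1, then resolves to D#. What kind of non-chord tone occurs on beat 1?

Suspension.

The harmony at that moment is G# minor triad (G#, B, D#); E is not a chord tone.
It is held over (the same pitch as the preceding E) and left by step down to D#.
Held over from the previous chord and resolving down by step — a suspension.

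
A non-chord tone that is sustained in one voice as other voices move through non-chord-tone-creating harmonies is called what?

Approach: none. Departure: none — a single pitch is sustained while the chords change around it, passing through harmonies that do not contain it.
No melodic motion at all; the dissonance is created entirely by the moving harmonies against the stationary note — a pedal tone (pedal point).

Pedal tone.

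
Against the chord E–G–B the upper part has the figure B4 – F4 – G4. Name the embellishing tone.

F4 is an appoggiatura.

The harmony at that moment is E minor triad (E, G, B); F4 is not a chord tone.
It is approached by leap down from B4 and left by step up to G4.
Leap in, step out — an appoggiatura.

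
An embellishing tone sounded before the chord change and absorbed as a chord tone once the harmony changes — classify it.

Approach: ahead of the chord change (typically by step), so it is dissonant against the current harmony. Departure: none — the same pitch is restated or held and is a chord tone of the new harmony.
Dissonant first, consonant once the harmony catches up: the note simply arrives early — an anticipation. (The reverse timing, consonant first and dissonant after the change, would be a suspension or retardation.)

Anticipation.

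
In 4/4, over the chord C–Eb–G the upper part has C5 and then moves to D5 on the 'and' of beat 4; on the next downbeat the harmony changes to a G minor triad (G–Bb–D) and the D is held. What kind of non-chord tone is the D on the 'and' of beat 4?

The harmony at that moment is C minor triad (C, Eb, G); D5 is not a chord tone.
It is approached by step up from C5 and then sustained as the same pitch into the next harmony.
Arriving early and becoming a chord tone when the harmony changes — an anticipation.

Anticipation.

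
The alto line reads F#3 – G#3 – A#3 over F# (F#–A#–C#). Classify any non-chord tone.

G#3 is a passing tone.

The harmony at that moment is F# major triad (F#, A#, C#); G#3 is not a chord tone.
It is approached by step up from F#3 and left by step up to A#3.
Step in, step out in the same direction — a passing tone.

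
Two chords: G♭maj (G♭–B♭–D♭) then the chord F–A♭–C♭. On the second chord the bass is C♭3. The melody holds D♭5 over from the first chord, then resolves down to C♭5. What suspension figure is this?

9–8 suspension.

At the second chord the bass is C♭3. The suspended D♭5 lies a ninth above the bass; after resolving down by step to C♭5, the interval above the bass becomes an octave.
Suspension figures are named by those two intervals: 9–8.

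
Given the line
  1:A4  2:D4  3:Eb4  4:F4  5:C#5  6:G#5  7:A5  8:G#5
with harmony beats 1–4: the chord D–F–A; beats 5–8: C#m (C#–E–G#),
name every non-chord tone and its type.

The harmony at that moment is D minor triad (D, F, A); Eb4 is not a chord tone.
It is approached by step up from D4 and left by step up to F4.
Step in, step out in the same direction — a passing tone.
The harmony at that moment is C# minor triad (C#, E, G#); A5 is not a chord tone.
It is approached by step up from G#5 and left by step down to G#5.
Step away and step back to the same note — a neighbor tone (upper neighbor).

Eb4 (beat 3) — passing tone; A5 (beat 7) — neighbor tone.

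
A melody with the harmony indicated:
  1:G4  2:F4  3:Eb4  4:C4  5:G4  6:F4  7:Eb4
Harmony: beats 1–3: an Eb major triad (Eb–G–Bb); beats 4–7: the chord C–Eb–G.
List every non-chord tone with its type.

F4 (beat 2) — passing tone; F4 (beat 6) — passing tone.

The harmony at that moment is Eb major triad (Eb, G, Bb); F4 is not a chord tone.
It is approached by step down from G4 and left by step down to Eb4.
Step in, step out in the same direction — a passing tone.
The harmony at that moment is C minor triad (C, Eb, G); F4 is not a chord tone.
It is approached by step down from G4 and left by step down to Eb4.
Step in, step out in the same direction — a passing tone.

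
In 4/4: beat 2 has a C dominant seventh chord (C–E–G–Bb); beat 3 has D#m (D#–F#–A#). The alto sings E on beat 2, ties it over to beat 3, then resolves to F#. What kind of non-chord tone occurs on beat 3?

The harmony at that moment is D# minor triad (D#, F#, A#); E is not a chord tone.
It is held over (the same pitch as the preceding E) and left by step up to F#.
Held over from the previous chord and resolving up by step — a retardation.

Retardation.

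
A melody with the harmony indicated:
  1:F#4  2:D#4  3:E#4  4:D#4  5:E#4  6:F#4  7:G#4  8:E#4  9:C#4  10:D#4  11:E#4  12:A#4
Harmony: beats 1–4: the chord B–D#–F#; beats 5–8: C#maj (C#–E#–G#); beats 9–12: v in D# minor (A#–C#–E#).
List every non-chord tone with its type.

E#4 (beat 3) — neighbor tone; F#4 (beat 6) — passing tone; D#4 (beat 10) — passing tone.

The harmony at that moment is B major triad (B, D#, F#); E#4 is not a chord tone.
It is approached by step up from D#4 and left by step down to D#4.
Step away and step back to the same note — a neighbor tone (upper neighbor).
The harmony at that moment is C# major triad (C#, E#, G#); F#4 is not a chord tone.
It is approached by step up from E#4 and left by step up to G#4.
Step in, step out in the same direction — a passing tone.
The harmony at that moment is A# minor triad (A#, C#, E#); D#4 is not a chord tone.
It is approached by step up from C#4 and left by step up to E#4.
Step in, step out in the same direction — a passing tone.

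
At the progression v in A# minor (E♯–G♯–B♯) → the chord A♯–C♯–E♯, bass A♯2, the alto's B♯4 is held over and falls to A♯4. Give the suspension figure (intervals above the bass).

9–8 suspension.

At the second chord the bass is A♯2. The suspended B♯4 lies a ninth above the bass; after resolving down by step to A♯4, the interval above the bass becomes an octave.
Suspension figures are named by those two intervals: 9–8.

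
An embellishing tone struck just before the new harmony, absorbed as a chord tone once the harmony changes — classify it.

Approach: ahead of the chord change (typically by step), so it is dissonant against the current harmony. Departure: none — the same pitch is restated or held and is a chord tone of the new harmony.
Dissonant first, consonant once the harmony catches up: the note simply arrives early — an anticipation. (The reverse timing, consonant first and dissonant after the change, would be a suspension or retardation.)

Anticipation.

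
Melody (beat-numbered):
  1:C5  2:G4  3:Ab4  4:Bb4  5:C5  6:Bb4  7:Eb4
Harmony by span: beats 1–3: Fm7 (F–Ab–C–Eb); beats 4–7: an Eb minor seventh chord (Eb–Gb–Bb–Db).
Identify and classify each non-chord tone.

The harmony at that moment is F minor seventh chord (F, Ab, C, Eb); G4 is not a chord tone.
It is approached by leap down from C5 and left by step up to Ab4.
Leap in, step out — an appoggiatura.
The harmony at that moment is Eb minor seventh chord (Eb, Gb, Bb, Db); C5 is not a chord tone.
It is approached by step up from Bb4 and left by step down to Bb4.
Step away and step back to the same note — a neighbor tone (upper neighbor).

G4 (beat 2) — appoggiatura; C5 (beat 5) — neighbor tone.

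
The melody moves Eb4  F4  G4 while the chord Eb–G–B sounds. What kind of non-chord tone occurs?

The harmony at that moment is Eb augmented triad (Eb, G, B); F4 is not a chord tone.
It is approached by step up from Eb4 and left by step up to G4.
Step in, step out in the same direction — a passing tone.

F4 is a passing tone.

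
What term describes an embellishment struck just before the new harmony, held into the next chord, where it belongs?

Anticipation.

Approach: ahead of the chord change (typically by step), so it is dissonant against the current harmony. Departure: none — the same pitch is restated or held and is a chord tone of the new harmony.
Dissonant first, consonant once the harmony catches up: the note simply arrives early — an anticipation. (The reverse timing, consonant first and dissonant after the change, would be a suspension or retardation.)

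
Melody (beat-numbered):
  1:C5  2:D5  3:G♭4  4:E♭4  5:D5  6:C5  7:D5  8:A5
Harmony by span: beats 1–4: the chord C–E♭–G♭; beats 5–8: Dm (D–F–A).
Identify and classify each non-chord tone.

D5 (beat 2) — escape tone; C5 (beat 6) — neighbor tone.

The harmony at that moment is C diminished triad (C, E♭, G♭); D5 is not a chord tone.
It is approached by step up from C5 and left by leap down to G♭4.
Step in, leap out — an escape tone.
The harmony at that moment is D minor triad (D, F, A); C5 is not a chord tone.
It is approached by step down from D5 and left by step up to D5.
Step away and step back to the same note — a neighbor tone (lower neighbor).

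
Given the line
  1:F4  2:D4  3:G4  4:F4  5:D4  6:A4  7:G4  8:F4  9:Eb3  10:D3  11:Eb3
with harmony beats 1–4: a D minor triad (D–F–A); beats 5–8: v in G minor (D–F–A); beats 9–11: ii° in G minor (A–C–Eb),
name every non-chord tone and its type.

The harmony at that moment is D minor triad (D, F, A); G4 is not a chord tone.
It is approached by leap up from D4 and left by step down to F4.
Leap in, step out — an appoggiatura.
The harmony at that moment is D minor triad (D, F, A); G4 is not a chord tone.
It is approached by step down from A4 and left by step down to F4.
Step in, step out in the same direction — a passing tone.
The harmony at that moment is A diminished triad (A, C, Eb); D3 is not a chord tone.
It is approached by step down from Eb3 and left by step up to Eb3.
Step away and step back to the same note — a neighbor tone (lower neighbor).

G4 (beat 3) — appoggiatura; G4 (beat 7) — passing tone; D3 (beat 10) — neighbor tone.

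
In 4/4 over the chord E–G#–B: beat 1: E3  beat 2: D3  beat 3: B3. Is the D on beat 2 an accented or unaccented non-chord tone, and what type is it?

Unaccented escape tone.

The harmony at that moment is E major triad (E, G#, B); D3 is not a chord tone.
It is approached by step down from E3 and left by leap up to B3.
Step in, leap out — an escape tone.
It falls on a weak beat, so it is unaccented.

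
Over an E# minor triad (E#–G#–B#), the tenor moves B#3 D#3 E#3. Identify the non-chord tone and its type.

D#3 is an appoggiatura.

The harmony at that moment is E# minor triad (E#, G#, B#); D#3 is not a chord tone.
It is approached by leap down from B#3 and left by step up to E#3.
Leap in, step out — an appoggiatura.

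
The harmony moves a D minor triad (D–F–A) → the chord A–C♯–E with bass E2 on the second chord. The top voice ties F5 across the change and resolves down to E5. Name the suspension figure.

At the second chord the bass is E2. The suspended F5 lies a ninth above the bass; after resolving down by step to E5, the interval above the bass becomes an octave.
Suspension figures are named by those two intervals: 9–8.

9–8 suspension.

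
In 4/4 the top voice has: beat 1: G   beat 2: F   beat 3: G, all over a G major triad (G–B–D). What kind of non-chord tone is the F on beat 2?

Lower neighbor tone.

The harmony at that moment is G major triad (G, B, D); F is not a chord tone.
It is approached by step down from G and left by step up to G.
Step away and step back to the same note — a neighbor tone (lower neighbor).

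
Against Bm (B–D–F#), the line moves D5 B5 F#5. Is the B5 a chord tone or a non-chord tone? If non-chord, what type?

B minor triad contains B, D, F#; B is the root, so it is a chord tone.

Chord tone (the root of B minor triad).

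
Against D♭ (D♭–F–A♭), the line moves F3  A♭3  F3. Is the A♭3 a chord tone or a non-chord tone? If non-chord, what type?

Chord tone (the fifth of Db major triad).

Db major triad contains D♭, F, A♭; A♭ is the fifth, so it is a chord tone.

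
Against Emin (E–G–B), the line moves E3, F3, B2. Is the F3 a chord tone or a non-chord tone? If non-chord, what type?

The harmony at that moment is E minor triad (E, G, B); F3 is not a chord tone.
It is approached by step up from E3 and left by leap down to B2.
Step in, leap out — an escape tone.

Non-chord tone — an escape tone.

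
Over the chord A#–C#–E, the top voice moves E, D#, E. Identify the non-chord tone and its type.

D# is a neighbor tone.

The harmony at that moment is A# diminished triad (A#, C#, E); D# is not a chord tone.
It is approached by step down from E and left by step up to E.
Step away and step back to the same note — a neighbor tone (lower neighbor).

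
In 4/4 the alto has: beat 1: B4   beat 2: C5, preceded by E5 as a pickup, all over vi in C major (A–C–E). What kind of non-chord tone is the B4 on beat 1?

Appoggiatura.

The harmony at that moment is A minor triad (A, C, E); B4 is not a chord tone.
It is approached by leap down from E5 and left by step up to C5.
Leap in, step out, metrically accented — an appoggiatura.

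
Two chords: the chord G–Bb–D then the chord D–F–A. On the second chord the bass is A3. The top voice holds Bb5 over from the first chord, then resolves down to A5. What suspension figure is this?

9–8 suspension.

At the second chord the bass is A3. The suspended Bb5 lies a ninth above the bass; after resolving down by step to A5, the interval above the bass becomes an octave.
Suspension figures are named by those two intervals: 9–8.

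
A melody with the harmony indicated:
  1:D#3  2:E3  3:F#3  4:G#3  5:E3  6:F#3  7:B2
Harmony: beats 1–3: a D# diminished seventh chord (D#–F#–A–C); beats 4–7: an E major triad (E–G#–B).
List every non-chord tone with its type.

E3 (beat 2) — passing tone; F#3 (beat 6) — escape tone.

The harmony at that moment is D# diminished seventh chord (D#, F#, A, C); E3 is not a chord tone.
It is approached by step up from D#3 and left by step up to F#3.
Step in, step out in the same direction — a passing tone.
The harmony at that moment is E major triad (E, G#, B); F#3 is not a chord tone.
It is approached by step up from E3 and left by leap down to B2.
Step in, leap out — an escape tone.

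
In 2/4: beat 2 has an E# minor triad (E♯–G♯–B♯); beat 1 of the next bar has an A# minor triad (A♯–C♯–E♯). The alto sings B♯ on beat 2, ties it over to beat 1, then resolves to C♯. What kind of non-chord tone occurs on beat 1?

The harmony at that moment is A♯ minor triad (A♯, C♯, E♯); B♯ is not a chord tone.
It is held over (the same pitch as the preceding B♯) and left by step up to C♯.
Held over from the previous chord and resolving up by step — a retardation.

Retardation.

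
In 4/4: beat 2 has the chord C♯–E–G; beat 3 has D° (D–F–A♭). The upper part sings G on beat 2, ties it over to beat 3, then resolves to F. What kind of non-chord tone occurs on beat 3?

The harmony at that moment is D diminished triad (D, F, A♭); G is not a chord tone.
It is held over (the same pitch as the preceding G) and left by step down to F.
Held over from the previous chord and resolving down by step — a suspension.

Suspension.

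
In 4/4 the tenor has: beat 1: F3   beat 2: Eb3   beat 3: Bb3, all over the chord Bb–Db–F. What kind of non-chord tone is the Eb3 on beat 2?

Escape tone.

The harmony at that moment is Bb minor triad (Bb, Db, F); Eb3 is not a chord tone.
It is approached by step down from F3 and left by leap up to Bb3.
Step in, leap out, on a weak beat — an escape tone.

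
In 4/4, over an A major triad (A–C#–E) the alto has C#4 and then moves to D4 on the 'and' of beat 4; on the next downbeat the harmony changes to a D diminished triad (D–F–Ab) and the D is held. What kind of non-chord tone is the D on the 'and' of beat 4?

Anticipation.

The harmony at that moment is A major triad (A, C#, E); D4 is not a chord tone.
It is approached by step up from C#4 and then sustained as the same pitch into the next harmony.
Arriving early and becoming a chord tone when the harmony changes — an anticipation.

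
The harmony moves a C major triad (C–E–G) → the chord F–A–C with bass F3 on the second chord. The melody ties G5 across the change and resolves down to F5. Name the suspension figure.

At the second chord the bass is F3. The suspended G5 lies a ninth above the bass; after resolving down by step to F5, the interval above the bass becomes an octave.
Suspension figures are named by those two intervals: 9–8.

9–8 suspension.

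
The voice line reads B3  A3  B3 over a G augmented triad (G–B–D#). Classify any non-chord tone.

A3 is a neighbor tone.

The harmony at that moment is G augmented triad (G, B, D#); A3 is not a chord tone.
It is approached by step down from B3 and left by step up to B3.
Step away and step back to the same note — a neighbor tone (lower neighbor).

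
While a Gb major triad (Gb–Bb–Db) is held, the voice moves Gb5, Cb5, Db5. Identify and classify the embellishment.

The harmony at that moment is Gb major triad (Gb, Bb, Db); Cb5 is not a chord tone.
It is approached by leap down from Gb5 and left by step up to Db5.
Leap in, step out — an appoggiatura.

Cb5 is an appoggiatura.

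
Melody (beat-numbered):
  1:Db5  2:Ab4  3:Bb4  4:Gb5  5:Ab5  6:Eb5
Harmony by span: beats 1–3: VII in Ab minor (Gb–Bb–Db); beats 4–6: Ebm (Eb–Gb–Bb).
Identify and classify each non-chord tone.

Ab4 (beat 2) — appoggiatura; Ab5 (beat 5) — escape tone.

The harmony at that moment is Gb major triad (Gb, Bb, Db); Ab4 is not a chord tone.
It is approached by leap down from Db5 and left by step up to Bb4.
Leap in, step out — an appoggiatura.
The harmony at that moment is Eb minor triad (Eb, Gb, Bb); Ab5 is not a chord tone.
It is approached by step up from Gb5 and left by leap down to Eb5.
Step in, leap out — an escape tone.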